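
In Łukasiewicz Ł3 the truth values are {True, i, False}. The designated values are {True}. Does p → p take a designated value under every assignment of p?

Yes

Every assignment of p over {True, i, False} gives a value in {True}.
In particular, with p=i: p → p = True.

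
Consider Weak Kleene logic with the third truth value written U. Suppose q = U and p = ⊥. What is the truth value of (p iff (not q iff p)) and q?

not q = not U = U
not q iff p = U iff ⊥ = U
p iff (not q iff p) = ⊥ iff U = U
(p iff (not q iff p)) and q = U and U = U

U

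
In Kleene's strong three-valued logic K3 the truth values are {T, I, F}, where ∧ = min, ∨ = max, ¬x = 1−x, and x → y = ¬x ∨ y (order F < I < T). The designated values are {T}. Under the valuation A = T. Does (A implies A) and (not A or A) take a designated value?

Yes

A implies A = T implies T = T
not A = not T = F
not A or A = F or T = T
(A implies A) and (not A or A) = T and T = T
T ∈ {T}.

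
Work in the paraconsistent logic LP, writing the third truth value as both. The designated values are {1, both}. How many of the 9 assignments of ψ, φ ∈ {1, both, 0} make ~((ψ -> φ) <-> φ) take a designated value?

Of the 9 assignments, 5 give a value in {1, both}.

5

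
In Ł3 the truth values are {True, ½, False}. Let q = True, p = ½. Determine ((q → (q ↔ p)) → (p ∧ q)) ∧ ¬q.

False

q ↔ p = True ↔ ½ = ½  [1 − |1−½|]
q → (q ↔ p) = True → ½ = ½
p ∧ q = ½ ∧ True = ½
(q → (q ↔ p)) → (p ∧ q) = ½ → ½ = True
¬q = ¬True = False
((q → (q ↔ p)) → (p ∧ q)) ∧ ¬q = True ∧ False = False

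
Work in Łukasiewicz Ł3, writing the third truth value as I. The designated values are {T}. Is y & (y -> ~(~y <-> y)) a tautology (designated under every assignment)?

Countermodel: y=I gives I, which is not designated.

No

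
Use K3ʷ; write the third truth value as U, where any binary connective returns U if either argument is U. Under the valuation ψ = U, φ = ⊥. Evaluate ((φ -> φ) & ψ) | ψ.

U

φ -> φ = ⊥ -> ⊥ = ⊤
(φ -> φ) & ψ = ⊤ & U = U
((φ -> φ) & ψ) | ψ = U | U = U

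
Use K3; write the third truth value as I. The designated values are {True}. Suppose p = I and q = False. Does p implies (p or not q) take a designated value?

Yes

not q = not False = True
p or not q = I or True = True
p implies (p or not q) = I implies True = True  [not I or True]
True ∈ {True}.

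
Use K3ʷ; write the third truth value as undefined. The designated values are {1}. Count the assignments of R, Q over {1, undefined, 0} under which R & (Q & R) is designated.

Designated under: (R=1, Q=1).

1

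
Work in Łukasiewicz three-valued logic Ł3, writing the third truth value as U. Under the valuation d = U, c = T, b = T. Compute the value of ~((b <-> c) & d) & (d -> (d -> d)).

U

b <-> c = T <-> T = T
(b <-> c) & d = T & U = U
~((b <-> c) & d) = ~U = U
d -> d = U -> U = T  [min(1, 1−½+½)]
d -> (d -> d) = U -> T = T
~((b <-> c) & d) & (d -> (d -> d)) = U & T = U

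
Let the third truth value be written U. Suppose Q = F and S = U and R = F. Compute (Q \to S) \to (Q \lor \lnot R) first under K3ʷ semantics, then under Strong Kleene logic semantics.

In K3ʷ: Q \to S = F \to U = U
\lnot R = \lnot F = T
Q \lor \lnot R = F \lor T = T
(Q \to S) \to (Q \lor \lnot R) = U \to T = U
In Strong Kleene logic: Q \to S = F \to U = T
\lnot R = \lnot F = T
Q \lor \lnot R = F \lor T = T
(Q \to S) \to (Q \lor \lnot R) = T \to T = T
They differ because K3ʷ and Strong Kleene logic treat U differently under the binary connectives.

U; T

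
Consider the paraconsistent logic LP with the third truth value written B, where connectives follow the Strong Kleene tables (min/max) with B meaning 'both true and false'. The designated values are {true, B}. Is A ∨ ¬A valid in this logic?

Yes

Every assignment of A over {true, B, false} gives a value in {true, B}.
In particular, with A=B: A ∨ ¬A = B.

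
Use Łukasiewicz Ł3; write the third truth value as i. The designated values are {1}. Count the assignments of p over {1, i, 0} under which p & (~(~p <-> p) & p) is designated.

1

p=1: 1 ✓
p=i: 0 ·
p=0: 0 ·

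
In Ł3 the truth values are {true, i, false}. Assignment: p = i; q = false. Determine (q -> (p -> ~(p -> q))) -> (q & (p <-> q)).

false

p -> q = i -> false = i  [min(1, 1−½+0)]
~(p -> q) = ~i = i
p -> ~(p -> q) = i -> i = true
q -> (p -> ~(p -> q)) = false -> true = true
p <-> q = i <-> false = i
q & (p <-> q) = false & i = false
(q -> (p -> ~(p -> q))) -> (q & (p <-> q)) = true -> false = false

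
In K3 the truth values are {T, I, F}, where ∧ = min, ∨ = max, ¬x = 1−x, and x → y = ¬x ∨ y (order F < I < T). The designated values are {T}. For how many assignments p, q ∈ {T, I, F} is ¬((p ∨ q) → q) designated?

Designated under: (p=T, q=F).

1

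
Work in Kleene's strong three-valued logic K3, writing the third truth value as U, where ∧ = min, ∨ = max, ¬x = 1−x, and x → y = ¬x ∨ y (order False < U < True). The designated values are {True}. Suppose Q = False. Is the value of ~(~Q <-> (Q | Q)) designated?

Yes

~Q = ~False = True
Q | Q = False | False = False
~Q <-> (Q | Q) = True <-> False = False
~(~Q <-> (Q | Q)) = ~False = True
True ∈ {True}.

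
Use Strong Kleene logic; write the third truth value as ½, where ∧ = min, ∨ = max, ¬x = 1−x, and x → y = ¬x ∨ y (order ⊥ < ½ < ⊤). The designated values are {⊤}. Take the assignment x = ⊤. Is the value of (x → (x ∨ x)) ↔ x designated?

Yes

x ∨ x = ⊤ ∨ ⊤ = ⊤
x → (x ∨ x) = ⊤ → ⊤ = ⊤
(x → (x ∨ x)) ↔ x = ⊤ ↔ ⊤ = ⊤
⊤ ∈ {⊤}.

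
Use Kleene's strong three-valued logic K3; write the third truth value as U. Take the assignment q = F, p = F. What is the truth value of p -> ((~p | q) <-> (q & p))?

~p = ~F = T
~p | q = T | F = T
q & p = F & F = F
(~p | q) <-> (q & p) = T <-> F = F
p -> ((~p | q) <-> (q & p)) = F -> F = T

T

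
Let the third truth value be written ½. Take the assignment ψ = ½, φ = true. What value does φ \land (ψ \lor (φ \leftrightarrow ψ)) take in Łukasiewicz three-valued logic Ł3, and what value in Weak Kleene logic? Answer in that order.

In Łukasiewicz three-valued logic Ł3: φ \leftrightarrow ψ = true \leftrightarrow ½ = ½
ψ \lor (φ \leftrightarrow ψ) = ½ \lor ½ = ½
φ \land (ψ \lor (φ \leftrightarrow ψ)) = true \land ½ = ½
In Weak Kleene logic: φ \leftrightarrow ψ = true \leftrightarrow ½ = ½
ψ \lor (φ \leftrightarrow ψ) = ½ \lor ½ = ½
φ \land (ψ \lor (φ \leftrightarrow ψ)) = true \land ½ = ½

½; ½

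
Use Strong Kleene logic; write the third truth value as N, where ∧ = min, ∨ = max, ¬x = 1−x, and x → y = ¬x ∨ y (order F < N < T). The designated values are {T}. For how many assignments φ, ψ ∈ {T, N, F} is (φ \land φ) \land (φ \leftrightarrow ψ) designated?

Designated under: (φ=T, ψ=T).

1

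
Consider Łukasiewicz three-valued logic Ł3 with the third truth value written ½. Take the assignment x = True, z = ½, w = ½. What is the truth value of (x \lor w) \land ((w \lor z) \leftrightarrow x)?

x \lor w = True \lor ½ = True
w \lor z = ½ \lor ½ = ½
(w \lor z) \leftrightarrow x = ½ \leftrightarrow True = ½  [1 − |½−1|]
(x \lor w) \land ((w \lor z) \leftrightarrow x) = True \land ½ = ½

½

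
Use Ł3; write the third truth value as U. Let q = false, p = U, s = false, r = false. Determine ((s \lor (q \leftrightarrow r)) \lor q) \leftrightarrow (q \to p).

true

q \leftrightarrow r = false \leftrightarrow false = true
s \lor (q \leftrightarrow r) = false \lor true = true
(s \lor (q \leftrightarrow r)) \lor q = true \lor false = true
q \to p = false \to U = true  [min(1, 1−0+½)]
((s \lor (q \leftrightarrow r)) \lor q) \leftrightarrow (q \to p) = true \leftrightarrow true = true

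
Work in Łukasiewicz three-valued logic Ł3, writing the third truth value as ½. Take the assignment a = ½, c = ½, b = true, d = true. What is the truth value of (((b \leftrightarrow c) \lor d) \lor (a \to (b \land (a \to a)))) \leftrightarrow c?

½

b \leftrightarrow c = true \leftrightarrow ½ = ½  [1 − |1−½|]
(b \leftrightarrow c) \lor d = ½ \lor true = true
a \to a = ½ \to ½ = true
b \land (a \to a) = true \land true = true
a \to (b \land (a \to a)) = ½ \to true = true
((b \leftrightarrow c) \lor d) \lor (a \to (b \land (a \to a))) = true \lor true = true
(((b \leftrightarrow c) \lor d) \lor (a \to (b \land (a \to a)))) \leftrightarrow c = true \leftrightarrow ½ = ½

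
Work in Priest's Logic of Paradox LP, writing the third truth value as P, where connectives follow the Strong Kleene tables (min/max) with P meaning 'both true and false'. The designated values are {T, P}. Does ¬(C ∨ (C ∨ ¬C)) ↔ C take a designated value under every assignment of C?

No

Countermodel: C=T gives F, which is not designated.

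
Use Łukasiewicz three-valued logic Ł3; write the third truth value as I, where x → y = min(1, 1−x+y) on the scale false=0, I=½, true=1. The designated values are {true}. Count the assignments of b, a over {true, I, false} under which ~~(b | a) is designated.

Of the 9 assignments, 5 give a value in {true}.

5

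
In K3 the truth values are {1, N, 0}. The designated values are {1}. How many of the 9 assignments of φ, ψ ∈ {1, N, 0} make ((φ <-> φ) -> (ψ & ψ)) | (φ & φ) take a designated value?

Of the 9 assignments, 5 give a value in {1}.

5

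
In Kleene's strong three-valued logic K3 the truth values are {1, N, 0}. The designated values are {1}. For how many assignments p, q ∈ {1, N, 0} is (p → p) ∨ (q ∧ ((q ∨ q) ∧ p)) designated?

Of the 9 assignments, 6 give a value in {1}.

6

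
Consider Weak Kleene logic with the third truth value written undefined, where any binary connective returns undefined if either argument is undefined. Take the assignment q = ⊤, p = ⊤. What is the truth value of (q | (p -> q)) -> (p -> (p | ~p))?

p -> q = ⊤ -> ⊤ = ⊤
q | (p -> q) = ⊤ | ⊤ = ⊤
~p = ~⊤ = ⊥
p | ~p = ⊤ | ⊥ = ⊤
p -> (p | ~p) = ⊤ -> ⊤ = ⊤
(q | (p -> q)) -> (p -> (p | ~p)) = ⊤ -> ⊤ = ⊤

⊤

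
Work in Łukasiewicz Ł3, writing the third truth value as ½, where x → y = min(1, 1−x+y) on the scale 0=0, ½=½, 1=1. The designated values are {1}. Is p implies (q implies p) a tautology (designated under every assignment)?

Every assignment of p, q over {1, ½, 0} gives a value in {1}.
In particular, with p=½, q=½: p implies (q implies p) = 1.

Yes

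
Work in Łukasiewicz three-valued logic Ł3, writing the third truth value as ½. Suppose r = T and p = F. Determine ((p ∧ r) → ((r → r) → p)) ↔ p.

F

p ∧ r = F ∧ T = F
r → r = T → T = T
(r → r) → p = T → F = F
(p ∧ r) → ((r → r) → p) = F → F = T
((p ∧ r) → ((r → r) → p)) ↔ p = T ↔ F = F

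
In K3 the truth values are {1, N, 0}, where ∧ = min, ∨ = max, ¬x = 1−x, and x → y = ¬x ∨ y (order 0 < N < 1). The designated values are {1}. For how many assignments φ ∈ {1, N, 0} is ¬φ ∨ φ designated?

φ=1: 1 ✓
φ=N: N ·
φ=0: 1 ✓

2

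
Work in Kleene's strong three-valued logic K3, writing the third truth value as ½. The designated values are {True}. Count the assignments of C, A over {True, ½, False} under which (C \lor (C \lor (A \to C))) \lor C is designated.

5

Of the 9 assignments, 5 give a value in {True}.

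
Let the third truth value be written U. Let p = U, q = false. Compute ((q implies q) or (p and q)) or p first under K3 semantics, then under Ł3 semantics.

In K3: q implies q = false implies false = true
p and q = U and false = false
(q implies q) or (p and q) = true or false = true
((q implies q) or (p and q)) or p = true or U = true
In Ł3: q implies q = false implies false = true
p and q = U and false = false
(q implies q) or (p and q) = true or false = true
((q implies q) or (p and q)) or p = true or U = true

true; true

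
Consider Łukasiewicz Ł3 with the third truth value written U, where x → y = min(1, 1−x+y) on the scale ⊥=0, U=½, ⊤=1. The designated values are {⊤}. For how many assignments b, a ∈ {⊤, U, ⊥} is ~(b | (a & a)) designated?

Designated under: (b=⊥, a=⊥).

1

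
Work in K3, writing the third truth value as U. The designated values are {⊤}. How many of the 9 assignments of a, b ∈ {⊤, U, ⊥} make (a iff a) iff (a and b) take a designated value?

1

Designated under: (a=⊤, b=⊤).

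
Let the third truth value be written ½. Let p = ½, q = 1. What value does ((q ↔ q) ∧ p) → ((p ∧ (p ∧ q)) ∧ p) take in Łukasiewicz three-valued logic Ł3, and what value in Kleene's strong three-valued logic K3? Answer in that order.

In Łukasiewicz three-valued logic Ł3: q ↔ q = 1 ↔ 1 = 1
(q ↔ q) ∧ p = 1 ∧ ½ = ½
p ∧ q = ½ ∧ 1 = ½
p ∧ (p ∧ q) = ½ ∧ ½ = ½
(p ∧ (p ∧ q)) ∧ p = ½ ∧ ½ = ½
((q ↔ q) ∧ p) → ((p ∧ (p ∧ q)) ∧ p) = ½ → ½ = 1  [min(1, 1−½+½)]
In Kleene's strong three-valued logic K3: q ↔ q = 1 ↔ 1 = 1
(q ↔ q) ∧ p = 1 ∧ ½ = ½
p ∧ q = ½ ∧ 1 = ½
p ∧ (p ∧ q) = ½ ∧ ½ = ½
(p ∧ (p ∧ q)) ∧ p = ½ ∧ ½ = ½
((q ↔ q) ∧ p) → ((p ∧ (p ∧ q)) ∧ p) = ½ → ½ = ½  [¬½ ∨ ½]
They differ because Łukasiewicz three-valued logic Ł3 and Kleene's strong three-valued logic K3 treat ½ differently under implication.

1; ½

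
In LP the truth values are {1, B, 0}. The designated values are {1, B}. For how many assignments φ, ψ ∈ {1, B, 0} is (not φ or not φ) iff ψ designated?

Of the 9 assignments, 7 give a value in {1, B}.

7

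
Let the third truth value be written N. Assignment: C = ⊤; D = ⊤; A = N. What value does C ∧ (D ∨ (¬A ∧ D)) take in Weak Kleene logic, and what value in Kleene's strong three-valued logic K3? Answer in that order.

In Weak Kleene logic: ¬A = ¬N = N
¬A ∧ D = N ∧ ⊤ = N
D ∨ (¬A ∧ D) = ⊤ ∨ N = N
C ∧ (D ∨ (¬A ∧ D)) = ⊤ ∧ N = N
In Kleene's strong three-valued logic K3: ¬A = ¬N = N
¬A ∧ D = N ∧ ⊤ = N
D ∨ (¬A ∧ D) = ⊤ ∨ N = ⊤
C ∧ (D ∨ (¬A ∧ D)) = ⊤ ∧ ⊤ = ⊤
They differ because Weak Kleene logic and Kleene's strong three-valued logic K3 treat N differently under the binary connectives.

N; ⊤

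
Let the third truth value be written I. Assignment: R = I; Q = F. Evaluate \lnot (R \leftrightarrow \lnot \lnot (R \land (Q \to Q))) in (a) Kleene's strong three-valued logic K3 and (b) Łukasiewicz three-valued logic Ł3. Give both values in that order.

I; F

In Kleene's strong three-valued logic K3: Q \to Q = F \to F = T
R \land (Q \to Q) = I \land T = I
\lnot (R \land (Q \to Q)) = \lnot I = I
\lnot \lnot (R \land (Q \to Q)) = \lnot I = I
R \leftrightarrow \lnot \lnot (R \land (Q \to Q)) = I \leftrightarrow I = I
\lnot (R \leftrightarrow \lnot \lnot (R \land (Q \to Q))) = \lnot I = I
In Łukasiewicz three-valued logic Ł3: Q \to Q = F \to F = T
R \land (Q \to Q) = I \land T = I
\lnot (R \land (Q \to Q)) = \lnot I = I
\lnot \lnot (R \land (Q \to Q)) = \lnot I = I
R \leftrightarrow \lnot \lnot (R \land (Q \to Q)) = I \leftrightarrow I = T  [1 − |½−½|]
\lnot (R \leftrightarrow \lnot \lnot (R \land (Q \to Q))) = \lnot T = F
They differ because Kleene's strong three-valued logic K3 and Łukasiewicz three-valued logic Ł3 treat I differently under implication.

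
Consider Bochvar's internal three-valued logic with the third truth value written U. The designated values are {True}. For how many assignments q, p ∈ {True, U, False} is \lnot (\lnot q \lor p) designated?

1

Designated under: (q=True, p=False).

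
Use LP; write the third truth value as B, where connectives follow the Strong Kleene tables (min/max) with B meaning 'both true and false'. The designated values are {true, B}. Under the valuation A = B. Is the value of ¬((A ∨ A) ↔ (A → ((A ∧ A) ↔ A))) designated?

Yes

A ∨ A = B ∨ B = B
A ∧ A = B ∧ B = B
(A ∧ A) ↔ A = B ↔ B = B
A → ((A ∧ A) ↔ A) = B → B = B
(A ∨ A) ↔ (A → ((A ∧ A) ↔ A)) = B ↔ B = B
¬((A ∨ A) ↔ (A → ((A ∧ A) ↔ A))) = ¬B = B
B ∈ {true, B}.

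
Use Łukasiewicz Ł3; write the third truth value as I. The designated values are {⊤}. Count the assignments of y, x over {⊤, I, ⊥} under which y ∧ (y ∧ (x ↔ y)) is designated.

1

Designated under: (y=⊤, x=⊤).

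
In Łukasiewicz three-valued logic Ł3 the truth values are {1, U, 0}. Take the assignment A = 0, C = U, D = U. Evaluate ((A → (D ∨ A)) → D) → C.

D ∨ A = U ∨ 0 = U
A → (D ∨ A) = 0 → U = 1  [min(1, 1−0+½)]
(A → (D ∨ A)) → D = 1 → U = U
((A → (D ∨ A)) → D) → C = U → U = 1

1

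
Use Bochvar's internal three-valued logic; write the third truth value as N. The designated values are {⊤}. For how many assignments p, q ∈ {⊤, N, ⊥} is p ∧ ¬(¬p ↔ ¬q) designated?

1

Designated under: (p=⊤, q=⊥).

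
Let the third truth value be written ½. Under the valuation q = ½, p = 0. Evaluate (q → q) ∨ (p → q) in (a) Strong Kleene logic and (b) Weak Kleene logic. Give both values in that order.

In Strong Kleene logic: q → q = ½ → ½ = ½  [¬½ ∨ ½]
p → q = 0 → ½ = 1
(q → q) ∨ (p → q) = ½ ∨ 1 = 1
In Weak Kleene logic: q → q = ½ → ½ = ½  [any arg is the third value ⇒ result is the third value]
p → q = 0 → ½ = ½
(q → q) ∨ (p → q) = ½ ∨ ½ = ½
They differ because Strong Kleene logic and Weak Kleene logic treat ½ differently under the binary connectives.

1; ½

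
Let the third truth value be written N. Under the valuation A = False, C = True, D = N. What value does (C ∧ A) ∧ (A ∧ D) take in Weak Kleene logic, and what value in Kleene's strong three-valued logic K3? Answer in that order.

In Weak Kleene logic: C ∧ A = True ∧ False = False
A ∧ D = False ∧ N = N
(C ∧ A) ∧ (A ∧ D) = False ∧ N = N
In Kleene's strong three-valued logic K3: C ∧ A = True ∧ False = False
A ∧ D = False ∧ N = False
(C ∧ A) ∧ (A ∧ D) = False ∧ False = False
They differ because Weak Kleene logic and Kleene's strong three-valued logic K3 treat N differently under the binary connectives.

N; False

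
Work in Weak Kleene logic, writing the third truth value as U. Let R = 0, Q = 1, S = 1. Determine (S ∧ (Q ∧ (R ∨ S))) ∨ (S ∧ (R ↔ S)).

R ∨ S = 0 ∨ 1 = 1
Q ∧ (R ∨ S) = 1 ∧ 1 = 1
S ∧ (Q ∧ (R ∨ S)) = 1 ∧ 1 = 1
R ↔ S = 0 ↔ 1 = 0
S ∧ (R ↔ S) = 1 ∧ 0 = 0
(S ∧ (Q ∧ (R ∨ S))) ∨ (S ∧ (R ↔ S)) = 1 ∨ 0 = 1

1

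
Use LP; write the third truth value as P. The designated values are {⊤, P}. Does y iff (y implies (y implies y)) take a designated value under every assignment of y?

No

Countermodel: y=⊥ gives ⊥, which is not designated.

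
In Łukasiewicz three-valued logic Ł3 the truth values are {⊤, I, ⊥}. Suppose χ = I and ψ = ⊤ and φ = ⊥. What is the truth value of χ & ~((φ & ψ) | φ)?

I

φ & ψ = ⊥ & ⊤ = ⊥
(φ & ψ) | φ = ⊥ | ⊥ = ⊥
~((φ & ψ) | φ) = ~⊥ = ⊤
χ & ~((φ & ψ) | φ) = I & ⊤ = I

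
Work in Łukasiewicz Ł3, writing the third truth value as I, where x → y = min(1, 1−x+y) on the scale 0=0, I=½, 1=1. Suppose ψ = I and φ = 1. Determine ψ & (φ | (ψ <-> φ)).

ψ <-> φ = I <-> 1 = I  [1 − |½−1|]
φ | (ψ <-> φ) = 1 | I = 1
ψ & (φ | (ψ <-> φ)) = I & 1 = I

I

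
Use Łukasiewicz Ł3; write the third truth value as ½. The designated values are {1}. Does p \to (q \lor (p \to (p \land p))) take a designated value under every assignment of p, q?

Yes

Every assignment of p, q over {1, ½, 0} gives a value in {1}.
In particular, with p=½, q=½: p \to (q \lor (p \to (p \land p))) = 1.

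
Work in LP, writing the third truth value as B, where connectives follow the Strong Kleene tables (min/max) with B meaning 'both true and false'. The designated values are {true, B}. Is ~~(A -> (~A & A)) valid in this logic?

Countermodel: A=true gives false, which is not designated.

No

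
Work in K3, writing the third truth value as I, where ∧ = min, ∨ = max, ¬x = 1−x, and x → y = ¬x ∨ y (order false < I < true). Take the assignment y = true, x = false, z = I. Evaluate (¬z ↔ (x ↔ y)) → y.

true

¬z = ¬I = I
x ↔ y = false ↔ true = false
¬z ↔ (x ↔ y) = I ↔ false = I
(¬z ↔ (x ↔ y)) → y = I → true = true  [¬I ∨ true]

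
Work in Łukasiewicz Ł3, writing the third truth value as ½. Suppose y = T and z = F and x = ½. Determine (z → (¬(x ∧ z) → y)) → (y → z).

x ∧ z = ½ ∧ F = F
¬(x ∧ z) = ¬F = T
¬(x ∧ z) → y = T → T = T
z → (¬(x ∧ z) → y) = F → T = T
y → z = T → F = F
(z → (¬(x ∧ z) → y)) → (y → z) = T → F = F

F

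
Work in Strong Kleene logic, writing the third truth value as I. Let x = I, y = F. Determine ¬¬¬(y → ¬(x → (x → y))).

x → y = I → F = I  [¬I ∨ F]
x → (x → y) = I → I = I
¬(x → (x → y)) = ¬I = I
y → ¬(x → (x → y)) = F → I = T
¬(y → ¬(x → (x → y))) = ¬T = F
¬¬(y → ¬(x → (x → y))) = ¬F = T
¬¬¬(y → ¬(x → (x → y))) = ¬T = F

F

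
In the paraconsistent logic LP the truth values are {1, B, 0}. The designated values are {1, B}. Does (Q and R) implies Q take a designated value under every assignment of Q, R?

Yes

Every assignment of Q, R over {1, B, 0} gives a value in {1, B}.
In particular, with Q=B, R=B: (Q and R) implies Q = B.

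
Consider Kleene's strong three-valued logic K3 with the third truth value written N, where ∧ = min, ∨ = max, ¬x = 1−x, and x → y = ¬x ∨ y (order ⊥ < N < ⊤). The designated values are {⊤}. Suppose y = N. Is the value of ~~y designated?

~y = ~N = N
~~y = ~N = N
N ∉ {⊤}.

No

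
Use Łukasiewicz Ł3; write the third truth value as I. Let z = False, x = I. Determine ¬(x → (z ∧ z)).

I

z ∧ z = False ∧ False = False
x → (z ∧ z) = I → False = I
¬(x → (z ∧ z)) = ¬I = I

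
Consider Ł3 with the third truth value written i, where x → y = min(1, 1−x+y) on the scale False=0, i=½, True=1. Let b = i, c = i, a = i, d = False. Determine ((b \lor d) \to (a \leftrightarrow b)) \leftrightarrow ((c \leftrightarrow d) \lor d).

i

b \lor d = i \lor False = i
a \leftrightarrow b = i \leftrightarrow i = True  [1 − |½−½|]
(b \lor d) \to (a \leftrightarrow b) = i \to True = True
c \leftrightarrow d = i \leftrightarrow False = i
(c \leftrightarrow d) \lor d = i \lor False = i
((b \lor d) \to (a \leftrightarrow b)) \leftrightarrow ((c \leftrightarrow d) \lor d) = True \leftrightarrow i = i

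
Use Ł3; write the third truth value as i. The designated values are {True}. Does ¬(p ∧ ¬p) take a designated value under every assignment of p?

No

Countermodel: p=i gives i, which is not designated.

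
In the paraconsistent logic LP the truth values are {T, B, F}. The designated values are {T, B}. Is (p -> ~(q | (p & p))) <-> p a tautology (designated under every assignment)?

No

Countermodel: p=T, q=T gives F, which is not designated.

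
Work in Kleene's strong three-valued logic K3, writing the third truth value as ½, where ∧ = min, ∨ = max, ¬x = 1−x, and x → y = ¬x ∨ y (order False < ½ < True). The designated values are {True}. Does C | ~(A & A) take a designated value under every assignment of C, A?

No

Countermodel: C=½, A=True gives ½, which is not designated.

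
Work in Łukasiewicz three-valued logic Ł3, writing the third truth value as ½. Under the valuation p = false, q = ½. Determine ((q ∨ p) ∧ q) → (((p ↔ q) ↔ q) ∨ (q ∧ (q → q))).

true

q ∨ p = ½ ∨ false = ½
(q ∨ p) ∧ q = ½ ∧ ½ = ½
p ↔ q = false ↔ ½ = ½  [1 − |0−½|]
(p ↔ q) ↔ q = ½ ↔ ½ = true
q → q = ½ → ½ = true
q ∧ (q → q) = ½ ∧ true = ½
((p ↔ q) ↔ q) ∨ (q ∧ (q → q)) = true ∨ ½ = true
((q ∨ p) ∧ q) → (((p ↔ q) ↔ q) ∨ (q ∧ (q → q))) = ½ → true = true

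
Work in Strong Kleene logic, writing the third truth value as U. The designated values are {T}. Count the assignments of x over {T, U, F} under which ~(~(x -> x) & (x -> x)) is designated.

2

x=T: T ✓
x=U: U ·
x=F: T ✓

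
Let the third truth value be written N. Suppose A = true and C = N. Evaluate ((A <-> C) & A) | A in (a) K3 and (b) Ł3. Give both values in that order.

In K3: A <-> C = true <-> N = N
(A <-> C) & A = N & true = N
((A <-> C) & A) | A = N | true = true
In Ł3: A <-> C = true <-> N = N  [1 − |1−½|]
(A <-> C) & A = N & true = N
((A <-> C) & A) | A = N | true = true

true; true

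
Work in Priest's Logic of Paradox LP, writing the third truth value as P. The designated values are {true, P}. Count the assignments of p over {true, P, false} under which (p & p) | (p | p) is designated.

2

p=true: true ✓
p=P: P ✓
p=false: false ·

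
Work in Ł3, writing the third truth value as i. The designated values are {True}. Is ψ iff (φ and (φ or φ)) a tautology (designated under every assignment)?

Countermodel: ψ=True, φ=i gives i, which is not designated.

No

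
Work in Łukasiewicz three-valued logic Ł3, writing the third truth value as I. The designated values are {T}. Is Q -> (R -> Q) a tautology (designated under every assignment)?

Yes

Every assignment of Q, R over {T, I, F} gives a value in {T}.
In particular, with Q=I, R=I: Q -> (R -> Q) = T.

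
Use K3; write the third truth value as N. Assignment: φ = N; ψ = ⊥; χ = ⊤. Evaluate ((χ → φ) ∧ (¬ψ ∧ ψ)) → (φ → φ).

⊤

χ → φ = ⊤ → N = N
¬ψ = ¬⊥ = ⊤
¬ψ ∧ ψ = ⊤ ∧ ⊥ = ⊥
(χ → φ) ∧ (¬ψ ∧ ψ) = N ∧ ⊥ = ⊥
φ → φ = N → N = N
((χ → φ) ∧ (¬ψ ∧ ψ)) → (φ → φ) = ⊥ → N = ⊤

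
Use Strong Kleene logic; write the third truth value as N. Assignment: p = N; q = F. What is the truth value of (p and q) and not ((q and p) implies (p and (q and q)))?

F

p and q = N and F = F
q and p = F and N = F
q and q = F and F = F
p and (q and q) = N and F = F
(q and p) implies (p and (q and q)) = F implies F = T
not ((q and p) implies (p and (q and q))) = not T = F
(p and q) and not ((q and p) implies (p and (q and q))) = F and F = F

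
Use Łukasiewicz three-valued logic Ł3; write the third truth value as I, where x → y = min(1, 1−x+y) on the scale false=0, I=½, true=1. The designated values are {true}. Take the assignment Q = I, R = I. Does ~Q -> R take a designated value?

Yes

~Q = ~I = I
~Q -> R = I -> I = true  [min(1, 1−½+½)]
true ∈ {true}.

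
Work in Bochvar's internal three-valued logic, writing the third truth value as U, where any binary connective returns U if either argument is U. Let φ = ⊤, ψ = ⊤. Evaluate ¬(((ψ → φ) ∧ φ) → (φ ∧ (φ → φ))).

⊥

ψ → φ = ⊤ → ⊤ = ⊤
(ψ → φ) ∧ φ = ⊤ ∧ ⊤ = ⊤
φ → φ = ⊤ → ⊤ = ⊤
φ ∧ (φ → φ) = ⊤ ∧ ⊤ = ⊤
((ψ → φ) ∧ φ) → (φ ∧ (φ → φ)) = ⊤ → ⊤ = ⊤
¬(((ψ → φ) ∧ φ) → (φ ∧ (φ → φ))) = ¬⊤ = ⊥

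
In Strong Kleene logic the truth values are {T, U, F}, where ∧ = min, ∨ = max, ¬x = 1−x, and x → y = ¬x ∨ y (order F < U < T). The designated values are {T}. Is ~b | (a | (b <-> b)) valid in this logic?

No

Countermodel: b=U, a=U gives U, which is not designated.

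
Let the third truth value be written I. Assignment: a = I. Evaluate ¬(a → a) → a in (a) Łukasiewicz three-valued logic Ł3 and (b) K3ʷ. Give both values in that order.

1; I

In Łukasiewicz three-valued logic Ł3: a → a = I → I = 1  [min(1, 1−½+½)]
¬(a → a) = ¬1 = 0
¬(a → a) → a = 0 → I = 1
In K3ʷ: a → a = I → I = I  [any arg is the third value ⇒ result is the third value]
¬(a → a) = ¬I = I
¬(a → a) → a = I → I = I
They differ because Łukasiewicz three-valued logic Ł3 and K3ʷ treat I differently under the binary connectives.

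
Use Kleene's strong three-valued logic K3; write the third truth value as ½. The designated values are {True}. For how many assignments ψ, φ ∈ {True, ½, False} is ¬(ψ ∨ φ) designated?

Designated under: (ψ=False, φ=False).

1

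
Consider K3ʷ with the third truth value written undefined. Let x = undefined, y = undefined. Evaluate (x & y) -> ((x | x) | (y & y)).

undefined

x & y = undefined & undefined = undefined
x | x = undefined | undefined = undefined
y & y = undefined & undefined = undefined
(x | x) | (y & y) = undefined | undefined = undefined
(x & y) -> ((x | x) | (y & y)) = undefined -> undefined = undefined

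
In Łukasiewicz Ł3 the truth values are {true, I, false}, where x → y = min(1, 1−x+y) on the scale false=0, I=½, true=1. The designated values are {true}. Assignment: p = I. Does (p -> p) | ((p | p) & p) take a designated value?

Yes

p -> p = I -> I = true  [min(1, 1−½+½)]
p | p = I | I = I
(p | p) & p = I & I = I
(p -> p) | ((p | p) & p) = true | I = true
true ∈ {true}.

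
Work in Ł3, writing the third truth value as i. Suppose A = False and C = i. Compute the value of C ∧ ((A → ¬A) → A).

False

¬A = ¬False = True
A → ¬A = False → True = True
(A → ¬A) → A = True → False = False
C ∧ ((A → ¬A) → A) = i ∧ False = False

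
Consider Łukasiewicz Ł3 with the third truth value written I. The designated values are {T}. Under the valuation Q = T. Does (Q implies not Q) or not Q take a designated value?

No

not Q = not T = F
Q implies not Q = T implies F = F
not Q = not T = F
(Q implies not Q) or not Q = F or F = F
F ∉ {T}.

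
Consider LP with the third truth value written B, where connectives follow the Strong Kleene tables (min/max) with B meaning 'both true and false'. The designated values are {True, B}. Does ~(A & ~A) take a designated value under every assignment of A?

Yes

Every assignment of A over {True, B, False} gives a value in {True, B}.
In particular, with A=B: ~(A & ~A) = B.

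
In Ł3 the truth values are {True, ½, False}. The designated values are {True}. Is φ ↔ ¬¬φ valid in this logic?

Yes

Every assignment of φ over {True, ½, False} gives a value in {True}.
In particular, with φ=½: φ ↔ ¬¬φ = True.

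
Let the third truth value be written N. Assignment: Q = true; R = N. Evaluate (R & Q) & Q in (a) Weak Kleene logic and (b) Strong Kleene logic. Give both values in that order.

In Weak Kleene logic: R & Q = N & true = N
(R & Q) & Q = N & true = N
In Strong Kleene logic: R & Q = N & true = N
(R & Q) & Q = N & true = N

N; N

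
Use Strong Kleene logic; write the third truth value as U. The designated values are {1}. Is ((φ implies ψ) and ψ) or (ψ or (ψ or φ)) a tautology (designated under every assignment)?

No

Countermodel: φ=U, ψ=U gives U, which is not designated.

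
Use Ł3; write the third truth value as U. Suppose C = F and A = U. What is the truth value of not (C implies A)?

F

C implies A = F implies U = T  [min(1, 1−0+½)]
not (C implies A) = not T = F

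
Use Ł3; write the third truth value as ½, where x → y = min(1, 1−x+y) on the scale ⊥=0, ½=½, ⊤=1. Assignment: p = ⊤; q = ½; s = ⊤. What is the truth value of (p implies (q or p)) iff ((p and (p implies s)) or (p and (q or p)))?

q or p = ½ or ⊤ = ⊤
p implies (q or p) = ⊤ implies ⊤ = ⊤
p implies s = ⊤ implies ⊤ = ⊤
p and (p implies s) = ⊤ and ⊤ = ⊤
q or p = ½ or ⊤ = ⊤
p and (q or p) = ⊤ and ⊤ = ⊤
(p and (p implies s)) or (p and (q or p)) = ⊤ or ⊤ = ⊤
(p implies (q or p)) iff ((p and (p implies s)) or (p and (q or p))) = ⊤ iff ⊤ = ⊤

⊤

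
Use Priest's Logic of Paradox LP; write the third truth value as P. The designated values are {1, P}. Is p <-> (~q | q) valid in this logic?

No

Countermodel: p=0, q=1 gives 0, which is not designated.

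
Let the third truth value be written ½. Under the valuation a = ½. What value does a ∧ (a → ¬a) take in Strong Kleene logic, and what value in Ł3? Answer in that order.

½; ½

In Strong Kleene logic: ¬a = ¬½ = ½
a → ¬a = ½ → ½ = ½  [¬½ ∨ ½]
a ∧ (a → ¬a) = ½ ∧ ½ = ½
In Ł3: ¬a = ¬½ = ½
a → ¬a = ½ → ½ = 1  [min(1, 1−½+½)]
a ∧ (a → ¬a) = ½ ∧ 1 = ½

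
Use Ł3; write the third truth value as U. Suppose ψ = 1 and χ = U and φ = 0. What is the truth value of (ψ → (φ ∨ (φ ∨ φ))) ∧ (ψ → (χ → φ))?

φ ∨ φ = 0 ∨ 0 = 0
φ ∨ (φ ∨ φ) = 0 ∨ 0 = 0
ψ → (φ ∨ (φ ∨ φ)) = 1 → 0 = 0
χ → φ = U → 0 = U  [min(1, 1−½+0)]
ψ → (χ → φ) = 1 → U = U
(ψ → (φ ∨ (φ ∨ φ))) ∧ (ψ → (χ → φ)) = 0 ∧ U = 0

0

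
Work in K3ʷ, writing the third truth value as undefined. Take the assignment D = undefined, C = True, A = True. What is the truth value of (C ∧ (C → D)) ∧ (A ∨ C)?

undefined

C → D = True → undefined = undefined
C ∧ (C → D) = True ∧ undefined = undefined
A ∨ C = True ∨ True = True
(C ∧ (C → D)) ∧ (A ∨ C) = undefined ∧ True = undefined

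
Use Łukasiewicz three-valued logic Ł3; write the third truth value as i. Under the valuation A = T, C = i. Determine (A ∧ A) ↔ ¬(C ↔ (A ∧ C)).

F

A ∧ A = T ∧ T = T
A ∧ C = T ∧ i = i
C ↔ (A ∧ C) = i ↔ i = T
¬(C ↔ (A ∧ C)) = ¬T = F
(A ∧ A) ↔ ¬(C ↔ (A ∧ C)) = T ↔ F = F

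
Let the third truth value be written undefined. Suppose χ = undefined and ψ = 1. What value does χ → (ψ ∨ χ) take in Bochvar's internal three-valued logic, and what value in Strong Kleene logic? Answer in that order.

undefined; 1

In Bochvar's internal three-valued logic: ψ ∨ χ = 1 ∨ undefined = undefined
χ → (ψ ∨ χ) = undefined → undefined = undefined
In Strong Kleene logic: ψ ∨ χ = 1 ∨ undefined = 1
χ → (ψ ∨ χ) = undefined → 1 = 1  [¬undefined ∨ 1]
They differ because Bochvar's internal three-valued logic and Strong Kleene logic treat undefined differently under the binary connectives.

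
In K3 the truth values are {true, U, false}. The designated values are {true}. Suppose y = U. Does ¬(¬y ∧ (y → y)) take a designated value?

No

¬y = ¬U = U
y → y = U → U = U  [¬U ∨ U]
¬y ∧ (y → y) = U ∧ U = U
¬(¬y ∧ (y → y)) = ¬U = U
U ∉ {true}.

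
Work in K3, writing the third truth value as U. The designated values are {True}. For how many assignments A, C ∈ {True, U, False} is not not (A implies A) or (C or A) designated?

Of the 9 assignments, 7 give a value in {True}.

7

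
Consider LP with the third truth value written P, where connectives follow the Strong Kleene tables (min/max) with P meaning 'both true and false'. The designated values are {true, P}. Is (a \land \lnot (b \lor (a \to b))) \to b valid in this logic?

No

Countermodel: a=true, b=false gives false, which is not designated.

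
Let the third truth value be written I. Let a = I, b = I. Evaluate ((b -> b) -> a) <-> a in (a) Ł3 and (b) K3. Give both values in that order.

1; I

In Ł3: b -> b = I -> I = 1  [min(1, 1−½+½)]
(b -> b) -> a = 1 -> I = I
((b -> b) -> a) <-> a = I <-> I = 1
In K3: b -> b = I -> I = I  [~I | I]
(b -> b) -> a = I -> I = I
((b -> b) -> a) <-> a = I <-> I = I
They differ because Ł3 and K3 treat I differently under implication.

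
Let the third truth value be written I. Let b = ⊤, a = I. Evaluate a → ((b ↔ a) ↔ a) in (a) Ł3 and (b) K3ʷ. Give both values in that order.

In Ł3: b ↔ a = ⊤ ↔ I = I  [1 − |1−½|]
(b ↔ a) ↔ a = I ↔ I = ⊤
a → ((b ↔ a) ↔ a) = I → ⊤ = ⊤
In K3ʷ: b ↔ a = ⊤ ↔ I = I
(b ↔ a) ↔ a = I ↔ I = I
a → ((b ↔ a) ↔ a) = I → I = I  [any arg is the third value ⇒ result is the third value]
They differ because Ł3 and K3ʷ treat I differently under the binary connectives.

⊤; I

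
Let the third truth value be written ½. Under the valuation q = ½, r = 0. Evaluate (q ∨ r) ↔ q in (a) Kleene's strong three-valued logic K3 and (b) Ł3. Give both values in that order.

In Kleene's strong three-valued logic K3: q ∨ r = ½ ∨ 0 = ½
(q ∨ r) ↔ q = ½ ↔ ½ = ½
In Ł3: q ∨ r = ½ ∨ 0 = ½
(q ∨ r) ↔ q = ½ ↔ ½ = 1  [1 − |½−½|]
They differ because Kleene's strong three-valued logic K3 and Ł3 treat ½ differently under implication.

½; 1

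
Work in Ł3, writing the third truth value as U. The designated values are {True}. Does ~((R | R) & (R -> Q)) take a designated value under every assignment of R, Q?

Countermodel: R=True, Q=True gives False, which is not designated.

No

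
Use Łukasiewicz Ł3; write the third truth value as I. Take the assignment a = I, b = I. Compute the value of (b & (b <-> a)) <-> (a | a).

⊤

b <-> a = I <-> I = ⊤
b & (b <-> a) = I & ⊤ = I
a | a = I | I = I
(b & (b <-> a)) <-> (a | a) = I <-> I = ⊤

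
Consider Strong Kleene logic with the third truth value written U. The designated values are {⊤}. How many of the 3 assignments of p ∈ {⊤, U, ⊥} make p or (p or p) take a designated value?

p=⊤: ⊤ ✓
p=U: U ·
p=⊥: ⊥ ·

1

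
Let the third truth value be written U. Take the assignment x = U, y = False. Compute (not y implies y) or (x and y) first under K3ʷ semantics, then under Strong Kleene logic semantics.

In K3ʷ: not y = not False = True
not y implies y = True implies False = False
x and y = U and False = U
(not y implies y) or (x and y) = False or U = U
In Strong Kleene logic: not y = not False = True
not y implies y = True implies False = False
x and y = U and False = False
(not y implies y) or (x and y) = False or False = False
They differ because K3ʷ and Strong Kleene logic treat U differently under the binary connectives.

U; False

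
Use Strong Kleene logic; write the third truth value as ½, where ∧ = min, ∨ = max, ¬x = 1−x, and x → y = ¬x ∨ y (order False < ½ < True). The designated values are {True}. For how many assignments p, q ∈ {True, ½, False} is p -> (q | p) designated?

7

Of the 9 assignments, 7 give a value in {True}.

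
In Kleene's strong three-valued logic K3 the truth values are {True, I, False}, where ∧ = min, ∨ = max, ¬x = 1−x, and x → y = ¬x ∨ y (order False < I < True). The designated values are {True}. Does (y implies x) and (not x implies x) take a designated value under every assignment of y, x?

No

Countermodel: y=True, x=I gives I, which is not designated.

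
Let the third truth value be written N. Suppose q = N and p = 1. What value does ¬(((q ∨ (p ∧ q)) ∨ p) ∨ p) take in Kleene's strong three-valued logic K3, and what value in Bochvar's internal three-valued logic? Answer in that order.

In Kleene's strong three-valued logic K3: p ∧ q = 1 ∧ N = N
q ∨ (p ∧ q) = N ∨ N = N
(q ∨ (p ∧ q)) ∨ p = N ∨ 1 = 1
((q ∨ (p ∧ q)) ∨ p) ∨ p = 1 ∨ 1 = 1
¬(((q ∨ (p ∧ q)) ∨ p) ∨ p) = ¬1 = 0
In Bochvar's internal three-valued logic: p ∧ q = 1 ∧ N = N
q ∨ (p ∧ q) = N ∨ N = N
(q ∨ (p ∧ q)) ∨ p = N ∨ 1 = N
((q ∨ (p ∧ q)) ∨ p) ∨ p = N ∨ 1 = N
¬(((q ∨ (p ∧ q)) ∨ p) ∨ p) = ¬N = N
They differ because Kleene's strong three-valued logic K3 and Bochvar's internal three-valued logic treat N differently under the binary connectives.

0; N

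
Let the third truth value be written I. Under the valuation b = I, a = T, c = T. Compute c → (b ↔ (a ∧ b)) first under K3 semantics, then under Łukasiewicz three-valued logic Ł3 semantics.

I; T

In K3: a ∧ b = T ∧ I = I
b ↔ (a ∧ b) = I ↔ I = I
c → (b ↔ (a ∧ b)) = T → I = I  [¬T ∨ I]
In Łukasiewicz three-valued logic Ł3: a ∧ b = T ∧ I = I
b ↔ (a ∧ b) = I ↔ I = T  [1 − |½−½|]
c → (b ↔ (a ∧ b)) = T → T = T
They differ because K3 and Łukasiewicz three-valued logic Ł3 treat I differently under implication.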